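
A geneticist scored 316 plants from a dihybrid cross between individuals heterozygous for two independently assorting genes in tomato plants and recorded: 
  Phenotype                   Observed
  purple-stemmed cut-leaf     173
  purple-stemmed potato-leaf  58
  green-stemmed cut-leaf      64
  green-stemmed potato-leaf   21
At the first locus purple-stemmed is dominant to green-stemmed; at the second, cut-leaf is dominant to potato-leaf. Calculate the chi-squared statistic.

A dihybrid F₂ with independent assortment and complete dominance at both loci gives a 9:3:3:1 phenotypic ratio.
The 9:3:3:1 ratio has 16 parts, so with N = 316 the expected counts are:
  purple-stemmed cut-leaf: 316 × 9/16 = 177.75
  purple-stemmed potato-leaf: 316 × 3/16 = 59.25
  green-stemmed cut-leaf: 316 × 3/16 = 59.25
  green-stemmed potato-leaf: 316 × 1/16 = 19.75
χ² = Σ (O − E)² / E
  purple-stemmed cut-leaf: (173 − 177.75)² / 177.75 = 0.1269
  purple-stemmed potato-leaf: (58 − 59.25)² / 59.25 = 0.0264
  green-stemmed cut-leaf: (64 − 59.25)² / 59.25 = 0.3808
  green-stemmed potato-leaf: (21 − 19.75)² / 19.75 = 0.0791
χ² = 0.1269 + 0.0264 + 0.3808 + 0.0791 = 0.6132 ≈ 0.613

0.613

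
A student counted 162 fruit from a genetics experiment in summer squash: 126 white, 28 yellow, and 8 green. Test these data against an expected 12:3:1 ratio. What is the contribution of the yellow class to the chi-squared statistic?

The 12:3:1 ratio has 16 parts, so with N = 162 the expected counts are:
  white: 162 × 12/16 = 121.5
  yellow: 162 × 3/16 = 30.375
  green: 162 × 1/16 = 10.125
Contribution of yellow: (28 − 30.375)² / 30.375 = 0.1857

0.186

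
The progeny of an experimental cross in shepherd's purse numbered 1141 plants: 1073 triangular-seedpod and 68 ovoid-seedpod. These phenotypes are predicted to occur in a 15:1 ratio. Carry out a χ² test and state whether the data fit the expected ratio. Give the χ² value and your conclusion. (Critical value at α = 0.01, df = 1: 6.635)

0.164; consistent

The 15:1 ratio has 16 parts, so with N = 1141 the expected counts are:
  triangular-seedpod: 1141 × 15/16 = 1069.6875
  ovoid-seedpod: 1141 × 1/16 = 71.3125
χ² = Σ (O − E)² / E
  triangular-seedpod: (1073 − 1069.6875)² / 1069.6875 = 0.0103
  ovoid-seedpod: (68 − 71.3125)² / 71.3125 = 0.1539
χ² = 0.0103 + 0.1539 = 0.1642 ≈ 0.164
Degrees of freedom = 2 − 1 = 1; critical value at α = 0.01 is 6.635.
Since 0.164 < 6.635, we fail to reject the null hypothesis — the data are consistent with the 15:1 ratio.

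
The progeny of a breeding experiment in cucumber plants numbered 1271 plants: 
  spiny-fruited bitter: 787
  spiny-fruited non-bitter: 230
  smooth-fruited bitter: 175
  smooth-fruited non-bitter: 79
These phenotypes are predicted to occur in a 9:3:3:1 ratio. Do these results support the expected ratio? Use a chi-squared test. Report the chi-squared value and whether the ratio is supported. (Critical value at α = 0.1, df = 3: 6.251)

Expected counts for N = 1271 under a 9:3:3:1 ratio (total parts = 16):
  spiny-fruited bitter: 1271 × 9/16 = 714.9375
  spiny-fruited non-bitter: 1271 × 3/16 = 238.3125
  smooth-fruited bitter: 1271 × 3/16 = 238.3125
  smooth-fruited non-bitter: 1271 × 1/16 = 79.4375
χ² = Σ (O − E)² / E
  spiny-fruited bitter: (787 − 714.9375)² / 714.9375 = 7.2636
  spiny-fruited non-bitter: (230 − 238.3125)² / 238.3125 = 0.2899
  smooth-fruited bitter: (175 − 238.3125)² / 238.3125 = 16.8202
  smooth-fruited non-bitter: (79 − 79.4375)² / 79.4375 = 0.0024
χ² = 7.2636 + 0.2899 + 16.8202 + 0.0024 = 24.3761 ≈ 24.376
Degrees of freedom = 4 − 1 = 3; critical value at α = 0.1 is 6.251.
Since 24.376 > 6.251, we reject the null hypothesis — the data do not fit the 9:3:3:1 ratio.

24.376; not consistent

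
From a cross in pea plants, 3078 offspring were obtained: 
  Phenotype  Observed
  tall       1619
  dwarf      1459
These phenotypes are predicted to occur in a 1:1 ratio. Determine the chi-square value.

8.317

The 1:1 ratio has 2 parts, so with N = 3078 the expected counts are:
  tall: 3078 × 1/2 = 1539
  dwarf: 3078 × 1/2 = 1539
χ² = Σ (O − E)² / E
  tall: (1619 − 1539)² / 1539 = 4.1585
  dwarf: (1459 − 1539)² / 1539 = 4.1585
χ² = 4.1585 + 4.1585 = 8.317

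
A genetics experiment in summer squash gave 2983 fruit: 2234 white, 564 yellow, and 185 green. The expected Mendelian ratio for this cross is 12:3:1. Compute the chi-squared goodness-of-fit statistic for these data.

0.055

Under the 12:3:1 hypothesis (Σ ratio = 16, N = 2983):
  white: 2983 × 12/16 = 2237.25
  yellow: 2983 × 3/16 = 559.3125
  green: 2983 × 1/16 = 186.4375
χ² = Σ (O − E)² / E
  white: (2234 − 2237.25)² / 2237.25 = 0.0047
  yellow: (564 − 559.3125)² / 559.3125 = 0.0393
  green: (185 − 186.4375)² / 186.4375 = 0.0111
χ² = 0.0047 + 0.0393 + 0.0111 = 0.0551 ≈ 0.055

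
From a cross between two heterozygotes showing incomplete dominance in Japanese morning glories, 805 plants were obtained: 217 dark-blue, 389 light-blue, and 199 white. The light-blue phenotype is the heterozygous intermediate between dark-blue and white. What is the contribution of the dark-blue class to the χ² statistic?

1.233

With incomplete dominance, a heterozygote × heterozygote cross gives a 1:2:1 phenotypic ratio.
The 1:2:1 ratio has 4 parts, so with N = 805 the expected counts are:
  dark-blue: 805 × 1/4 = 201.25
  light-blue: 805 × 2/4 = 402.5
  white: 805 × 1/4 = 201.25
Contribution of dark-blue: (217 − 201.25)² / 201.25 = 1.2326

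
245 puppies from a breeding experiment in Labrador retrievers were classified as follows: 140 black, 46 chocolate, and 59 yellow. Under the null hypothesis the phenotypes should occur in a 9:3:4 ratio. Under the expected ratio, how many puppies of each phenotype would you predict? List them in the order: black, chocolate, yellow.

137.8125, 45.9375, 61.25

The 9:3:4 ratio has 16 parts, so with N = 245 the expected counts are:
  black: 245 × 9/16 = 137.8125
  chocolate: 245 × 3/16 = 45.9375
  yellow: 245 × 4/16 = 61.25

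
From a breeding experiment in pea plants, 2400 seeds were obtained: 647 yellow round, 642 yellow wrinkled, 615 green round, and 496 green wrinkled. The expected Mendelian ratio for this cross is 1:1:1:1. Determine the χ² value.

25.023

Total ratio parts = 4. Expected numbers out of 2400:
  yellow round: 2400 × 1/4 = 600
  yellow wrinkled: 2400 × 1/4 = 600
  green round: 2400 × 1/4 = 600
  green wrinkled: 2400 × 1/4 = 600
χ² = Σ (O − E)² / E
  yellow round: (647 − 600)² / 600 = 3.6817
  yellow wrinkled: (642 − 600)² / 600 = 2.9400
  green round: (615 − 600)² / 600 = 0.3750
  green wrinkled: (496 − 600)² / 600 = 18.0267
χ² = 3.6817 + 2.9400 + 0.3750 + 18.0267 = 25.0234 ≈ 25.023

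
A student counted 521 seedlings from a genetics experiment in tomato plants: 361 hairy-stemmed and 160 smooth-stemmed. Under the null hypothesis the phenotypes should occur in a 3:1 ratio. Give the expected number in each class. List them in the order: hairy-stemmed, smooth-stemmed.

390.75, 130.25

Under the 3:1 hypothesis (Σ ratio = 4, N = 521):
  hairy-stemmed: 521 × 3/4 = 390.75
  smooth-stemmed: 521 × 1/4 = 130.25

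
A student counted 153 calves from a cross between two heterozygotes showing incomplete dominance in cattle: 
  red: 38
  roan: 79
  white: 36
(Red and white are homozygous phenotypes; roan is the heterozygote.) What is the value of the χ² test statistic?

0.216

With incomplete dominance, a heterozygote × heterozygote cross gives a 1:2:1 phenotypic ratio.
Under the 1:2:1 hypothesis (Σ ratio = 4, N = 153):
  red: 153 × 1/4 = 38.25
  roan: 153 × 2/4 = 76.5
  white: 153 × 1/4 = 38.25
χ² = Σ (O − E)² / E
  red: (38 − 38.25)² / 38.25 = 0.0016
  roan: (79 − 76.5)² / 76.5 = 0.0817
  white: (36 − 38.25)² / 38.25 = 0.1324
χ² = 0.0016 + 0.0817 + 0.1324 = 0.2157 ≈ 0.216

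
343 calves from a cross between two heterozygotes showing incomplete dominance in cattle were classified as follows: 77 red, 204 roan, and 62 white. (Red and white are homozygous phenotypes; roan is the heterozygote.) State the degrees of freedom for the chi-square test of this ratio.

With incomplete dominance, a heterozygote × heterozygote cross gives a 1:2:1 phenotypic ratio.
A goodness-of-fit test with 3 phenotype classes has df = 3 − 1 = 2.

2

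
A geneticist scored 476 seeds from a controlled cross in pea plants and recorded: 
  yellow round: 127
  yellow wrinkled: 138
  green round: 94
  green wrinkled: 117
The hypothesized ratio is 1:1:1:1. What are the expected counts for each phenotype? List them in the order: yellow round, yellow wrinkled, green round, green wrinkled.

Total ratio parts = 4. Expected numbers out of 476:
  yellow round: 476 × 1/4 = 119
  yellow wrinkled: 476 × 1/4 = 119
  green round: 476 × 1/4 = 119
  green wrinkled: 476 × 1/4 = 119

119, 119, 119, 119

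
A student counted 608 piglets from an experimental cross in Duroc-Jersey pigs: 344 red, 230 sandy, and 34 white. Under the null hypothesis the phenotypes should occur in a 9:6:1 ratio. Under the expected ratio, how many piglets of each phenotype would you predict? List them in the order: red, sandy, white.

Expected counts for N = 608 under a 9:6:1 ratio (total parts = 16):
  red: 608 × 9/16 = 342
  sandy: 608 × 6/16 = 228
  white: 608 × 1/16 = 38

342, 228, 38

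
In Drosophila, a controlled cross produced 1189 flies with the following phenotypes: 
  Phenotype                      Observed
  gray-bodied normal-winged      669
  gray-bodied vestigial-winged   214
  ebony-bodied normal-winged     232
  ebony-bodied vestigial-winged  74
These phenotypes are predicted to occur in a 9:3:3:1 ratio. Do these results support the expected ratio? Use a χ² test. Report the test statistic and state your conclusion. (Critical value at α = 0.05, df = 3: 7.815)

0.728; consistent

The 9:3:3:1 ratio has 16 parts, so with N = 1189 the expected counts are:
  gray-bodied normal-winged: 1189 × 9/16 = 668.8125
  gray-bodied vestigial-winged: 1189 × 3/16 = 222.9375
  ebony-bodied normal-winged: 1189 × 3/16 = 222.9375
  ebony-bodied vestigial-winged: 1189 × 1/16 = 74.3125
χ² = Σ (O − E)² / E
  gray-bodied normal-winged: (669 − 668.8125)² / 668.8125 = 0.0001
  gray-bodied vestigial-winged: (214 − 222.9375)² / 222.9375 = 0.3583
  ebony-bodied normal-winged: (232 − 222.9375)² / 222.9375 = 0.3684
  ebony-bodied vestigial-winged: (74 − 74.3125)² / 74.3125 = 0.0013
χ² = 0.0001 + 0.3583 + 0.3684 + 0.0013 = 0.7281 ≈ 0.728
Degrees of freedom = 4 − 1 = 3; critical value at α = 0.05 is 7.815.
Since 0.728 < 7.815, we fail to reject the null hypothesis — the data are consistent with the 9:3:3:1 ratio.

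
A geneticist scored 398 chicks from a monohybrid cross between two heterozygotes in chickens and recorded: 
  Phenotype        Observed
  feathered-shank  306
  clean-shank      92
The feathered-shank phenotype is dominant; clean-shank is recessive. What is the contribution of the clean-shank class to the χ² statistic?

0.565

For a monohybrid cross between heterozygotes with complete dominance, the expected phenotypic ratio is 3:1.
The 3:1 ratio has 4 parts, so with N = 398 the expected counts are:
  feathered-shank: 398 × 3/4 = 298.5
  clean-shank: 398 × 1/4 = 99.5
Contribution of clean-shank: (92 − 99.5)² / 99.5 = 0.5653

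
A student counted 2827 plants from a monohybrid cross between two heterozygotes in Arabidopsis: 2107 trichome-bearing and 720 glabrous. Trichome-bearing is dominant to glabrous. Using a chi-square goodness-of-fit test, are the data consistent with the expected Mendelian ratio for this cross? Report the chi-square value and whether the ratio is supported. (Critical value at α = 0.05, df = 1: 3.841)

0.331; consistent

For a monohybrid cross between heterozygotes with complete dominance, the expected phenotypic ratio is 3:1.
Under the 3:1 hypothesis (Σ ratio = 4, N = 2827):
  trichome-bearing: 2827 × 3/4 = 2120.25
  glabrous: 2827 × 1/4 = 706.75
χ² = Σ (O − E)² / E
  trichome-bearing: (2107 − 2120.25)² / 2120.25 = 0.0828
  glabrous: (720 − 706.75)² / 706.75 = 0.2484
χ² = 0.0828 + 0.2484 = 0.3312 ≈ 0.331
Degrees of freedom = 2 − 1 = 1; critical value at α = 0.05 is 3.841.
Since 0.331 < 3.841, we fail to reject the null hypothesis — the data are consistent with the 3:1 ratio.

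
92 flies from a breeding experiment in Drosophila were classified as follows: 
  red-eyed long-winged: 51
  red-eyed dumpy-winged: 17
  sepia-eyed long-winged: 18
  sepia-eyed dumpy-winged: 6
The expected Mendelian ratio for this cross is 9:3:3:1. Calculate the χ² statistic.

0.058

Under the 9:3:3:1 hypothesis (Σ ratio = 16, N = 92):
  red-eyed long-winged: 92 × 9/16 = 51.75
  red-eyed dumpy-winged: 92 × 3/16 = 17.25
  sepia-eyed long-winged: 92 × 3/16 = 17.25
  sepia-eyed dumpy-winged: 92 × 1/16 = 5.75
χ² = Σ (O − E)² / E
  red-eyed long-winged: (51 − 51.75)² / 51.75 = 0.0109
  red-eyed dumpy-winged: (17 − 17.25)² / 17.25 = 0.0036
  sepia-eyed long-winged: (18 − 17.25)² / 17.25 = 0.0326
  sepia-eyed dumpy-winged: (6 − 5.75)² / 5.75 = 0.0109
χ² = 0.0109 + 0.0036 + 0.0326 + 0.0109 = 0.058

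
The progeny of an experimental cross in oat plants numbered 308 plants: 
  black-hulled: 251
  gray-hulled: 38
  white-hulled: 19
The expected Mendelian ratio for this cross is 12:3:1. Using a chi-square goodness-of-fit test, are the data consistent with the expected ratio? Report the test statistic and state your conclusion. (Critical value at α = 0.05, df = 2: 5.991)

8.489; not consistent

Under the 12:3:1 hypothesis (Σ ratio = 16, N = 308):
  black-hulled: 308 × 12/16 = 231
  gray-hulled: 308 × 3/16 = 57.75
  white-hulled: 308 × 1/16 = 19.25
χ² = Σ (O − E)² / E
  black-hulled: (251 − 231)² / 231 = 1.7316
  gray-hulled: (38 − 57.75)² / 57.75 = 6.7543
  white-hulled: (19 − 19.25)² / 19.25 = 0.0032
χ² = 1.7316 + 6.7543 + 0.0032 = 8.4891 ≈ 8.489
Degrees of freedom = 3 − 1 = 2; critical value at α = 0.05 is 5.991.
Since 8.489 > 5.991, we reject the null hypothesis — the data do not fit the 12:3:1 ratio.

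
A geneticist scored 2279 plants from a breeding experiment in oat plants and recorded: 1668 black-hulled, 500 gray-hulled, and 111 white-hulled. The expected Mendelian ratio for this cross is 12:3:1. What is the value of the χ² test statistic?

The 12:3:1 ratio has 16 parts, so with N = 2279 the expected counts are:
  black-hulled: 2279 × 12/16 = 1709.25
  gray-hulled: 2279 × 3/16 = 427.3125
  white-hulled: 2279 × 1/16 = 142.4375
χ² = Σ (O − E)² / E
  black-hulled: (1668 − 1709.25)² / 1709.25 = 0.9955
  gray-hulled: (500 − 427.3125)² / 427.3125 = 12.3644
  white-hulled: (111 − 142.4375)² / 142.4375 = 6.9386
χ² = 0.9955 + 12.3644 + 6.9386 = 20.2985 ≈ 20.299

20.299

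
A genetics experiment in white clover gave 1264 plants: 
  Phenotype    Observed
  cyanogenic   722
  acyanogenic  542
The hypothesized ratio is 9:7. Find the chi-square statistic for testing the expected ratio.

0.389

Under the 9:7 hypothesis (Σ ratio = 16, N = 1264):
  cyanogenic: 1264 × 9/16 = 711
  acyanogenic: 1264 × 7/16 = 553
χ² = Σ (O − E)² / E
  cyanogenic: (722 − 711)² / 711 = 0.1702
  acyanogenic: (542 − 553)² / 553 = 0.2188
χ² = 0.1702 + 0.2188 = 0.389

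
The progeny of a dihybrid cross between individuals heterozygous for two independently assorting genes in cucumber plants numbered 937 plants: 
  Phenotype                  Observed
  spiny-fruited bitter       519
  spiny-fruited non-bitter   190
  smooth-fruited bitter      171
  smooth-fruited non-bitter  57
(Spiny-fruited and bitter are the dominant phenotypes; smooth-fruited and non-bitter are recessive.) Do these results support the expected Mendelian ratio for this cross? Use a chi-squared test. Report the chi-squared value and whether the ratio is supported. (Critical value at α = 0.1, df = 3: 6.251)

1.456; consistent

A dihybrid F₂ with independent assortment and complete dominance at both loci gives a 9:3:3:1 phenotypic ratio.
Expected counts for N = 937 under a 9:3:3:1 ratio (total parts = 16):
  spiny-fruited bitter: 937 × 9/16 = 527.0625
  spiny-fruited non-bitter: 937 × 3/16 = 175.6875
  smooth-fruited bitter: 937 × 3/16 = 175.6875
  smooth-fruited non-bitter: 937 × 1/16 = 58.5625
χ² = Σ (O − E)² / E
  spiny-fruited bitter: (519 − 527.0625)² / 527.0625 = 0.1233
  spiny-fruited non-bitter: (190 − 175.6875)² / 175.6875 = 1.1660
  smooth-fruited bitter: (171 − 175.6875)² / 175.6875 = 0.1251
  smooth-fruited non-bitter: (57 − 58.5625)² / 58.5625 = 0.0417
χ² = 0.1233 + 1.1660 + 0.1251 + 0.0417 = 1.4561 ≈ 1.456
Degrees of freedom = 4 − 1 = 3; critical value at α = 0.1 is 6.251.
Since 1.456 < 6.251, we fail to reject the null hypothesis — the data are consistent with the 9:3:3:1 ratio.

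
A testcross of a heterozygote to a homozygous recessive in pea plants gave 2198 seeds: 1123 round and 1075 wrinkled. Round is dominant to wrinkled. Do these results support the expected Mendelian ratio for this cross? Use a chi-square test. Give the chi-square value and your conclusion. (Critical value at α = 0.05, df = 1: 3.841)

A testcross of a heterozygote (Aa × aa) gives a 1:1 phenotypic ratio.
Under the 1:1 hypothesis (Σ ratio = 2, N = 2198):
  round: 2198 × 1/2 = 1099
  wrinkled: 2198 × 1/2 = 1099
χ² = Σ (O − E)² / E
  round: (1123 − 1099)² / 1099 = 0.5241
  wrinkled: (1075 − 1099)² / 1099 = 0.5241
χ² = 0.5241 + 0.5241 = 1.0482 ≈ 1.048
Degrees of freedom = 2 − 1 = 1; critical value at α = 0.05 is 3.841.
Since 1.048 < 3.841, we fail to reject the null hypothesis — the data are consistent with the 1:1 ratio.

1.048; consistent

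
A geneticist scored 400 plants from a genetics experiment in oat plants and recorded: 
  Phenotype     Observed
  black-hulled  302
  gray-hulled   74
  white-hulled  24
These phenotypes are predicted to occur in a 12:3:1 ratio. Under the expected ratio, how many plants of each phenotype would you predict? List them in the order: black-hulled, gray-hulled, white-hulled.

Total ratio parts = 16. Expected numbers out of 400:
  black-hulled: 400 × 12/16 = 300
  gray-hulled: 400 × 3/16 = 75
  white-hulled: 400 × 1/16 = 25

300, 75, 25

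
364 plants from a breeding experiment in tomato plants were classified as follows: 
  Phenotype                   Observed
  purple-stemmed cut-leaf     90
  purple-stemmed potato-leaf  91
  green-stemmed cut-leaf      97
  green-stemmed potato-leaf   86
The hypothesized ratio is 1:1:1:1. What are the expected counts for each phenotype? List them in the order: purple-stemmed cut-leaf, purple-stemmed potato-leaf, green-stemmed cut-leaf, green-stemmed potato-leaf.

Expected counts for N = 364 under a 1:1:1:1 ratio (total parts = 4):
  purple-stemmed cut-leaf: 364 × 1/4 = 91
  purple-stemmed potato-leaf: 364 × 1/4 = 91
  green-stemmed cut-leaf: 364 × 1/4 = 91
  green-stemmed potato-leaf: 364 × 1/4 = 91

91, 91, 91, 91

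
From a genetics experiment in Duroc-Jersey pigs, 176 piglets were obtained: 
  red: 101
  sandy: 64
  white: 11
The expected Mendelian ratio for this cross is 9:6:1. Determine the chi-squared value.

Total ratio parts = 16. Expected numbers out of 176:
  red: 176 × 9/16 = 99
  sandy: 176 × 6/16 = 66
  white: 176 × 1/16 = 11
χ² = Σ (O − E)² / E
  red: (101 − 99)² / 99 = 0.0404
  sandy: (64 − 66)² / 66 = 0.0606
  white: (11 − 11)² / 11 = 0.0000
χ² = 0.0404 + 0.0606 + 0.0000 = 0.101

0.101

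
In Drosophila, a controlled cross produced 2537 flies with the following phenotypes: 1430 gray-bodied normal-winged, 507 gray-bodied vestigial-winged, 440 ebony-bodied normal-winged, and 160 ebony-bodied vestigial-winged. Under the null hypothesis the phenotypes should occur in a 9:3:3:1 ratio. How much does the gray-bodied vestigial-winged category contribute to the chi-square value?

Expected counts for N = 2537 under a 9:3:3:1 ratio (total parts = 16):
  gray-bodied normal-winged: 2537 × 9/16 = 1427.0625
  gray-bodied vestigial-winged: 2537 × 3/16 = 475.6875
  ebony-bodied normal-winged: 2537 × 3/16 = 475.6875
  ebony-bodied vestigial-winged: 2537 × 1/16 = 158.5625
Contribution of gray-bodied vestigial-winged: (507 − 475.6875)² / 475.6875 = 2.0612

2.061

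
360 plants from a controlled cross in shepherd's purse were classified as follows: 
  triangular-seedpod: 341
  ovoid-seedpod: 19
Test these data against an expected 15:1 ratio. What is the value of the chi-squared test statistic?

0.581

The 15:1 ratio has 16 parts, so with N = 360 the expected counts are:
  triangular-seedpod: 360 × 15/16 = 337.5
  ovoid-seedpod: 360 × 1/16 = 22.5
χ² = Σ (O − E)² / E
  triangular-seedpod: (341 − 337.5)² / 337.5 = 0.0363
  ovoid-seedpod: (19 − 22.5)² / 22.5 = 0.5444
χ² = 0.0363 + 0.5444 = 0.5807 ≈ 0.581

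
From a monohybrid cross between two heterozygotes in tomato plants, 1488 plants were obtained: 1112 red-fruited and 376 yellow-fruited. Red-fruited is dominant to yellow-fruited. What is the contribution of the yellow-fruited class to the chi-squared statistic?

0.043

For a monohybrid cross between heterozygotes with complete dominance, the expected phenotypic ratio is 3:1.
Total ratio parts = 4. Expected numbers out of 1488:
  red-fruited: 1488 × 3/4 = 1116
  yellow-fruited: 1488 × 1/4 = 372
Contribution of yellow-fruited: (376 − 372)² / 372 = 0.0430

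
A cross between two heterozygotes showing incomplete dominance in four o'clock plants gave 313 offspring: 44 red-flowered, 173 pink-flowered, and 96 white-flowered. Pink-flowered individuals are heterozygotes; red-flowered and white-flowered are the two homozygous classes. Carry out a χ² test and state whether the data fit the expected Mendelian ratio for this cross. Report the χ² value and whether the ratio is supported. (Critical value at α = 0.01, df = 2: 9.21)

20.757; not consistent

With incomplete dominance, a heterozygote × heterozygote cross gives a 1:2:1 phenotypic ratio.
Total ratio parts = 4. Expected numbers out of 313:
  red-flowered: 313 × 1/4 = 78.25
  pink-flowered: 313 × 2/4 = 156.5
  white-flowered: 313 × 1/4 = 78.25
χ² = Σ (O − E)² / E
  red-flowered: (44 − 78.25)² / 78.25 = 14.9912
  pink-flowered: (173 − 156.5)² / 156.5 = 1.7396
  white-flowered: (96 − 78.25)² / 78.25 = 4.0264
χ² = 14.9912 + 1.7396 + 4.0264 = 20.7572 ≈ 20.757
Degrees of freedom = 3 − 1 = 2; critical value at α = 0.01 is 9.21.
Since 20.757 > 9.21, we reject the null hypothesis — the data do not fit the 1:2:1 ratio.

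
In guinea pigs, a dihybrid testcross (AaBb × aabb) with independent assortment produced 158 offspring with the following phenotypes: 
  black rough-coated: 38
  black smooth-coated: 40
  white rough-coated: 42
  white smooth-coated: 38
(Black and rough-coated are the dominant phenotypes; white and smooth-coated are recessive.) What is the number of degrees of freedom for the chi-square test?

A dihybrid testcross with independent assortment gives a 1:1:1:1 ratio.
A goodness-of-fit test with 4 phenotype classes has df = 4 − 1 = 3.

3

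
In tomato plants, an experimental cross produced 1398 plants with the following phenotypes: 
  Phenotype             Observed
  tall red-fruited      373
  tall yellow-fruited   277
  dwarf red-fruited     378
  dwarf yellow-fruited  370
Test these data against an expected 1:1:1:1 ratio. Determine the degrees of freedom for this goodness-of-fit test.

A goodness-of-fit test with 4 phenotype classes has df = 4 − 1 = 3.

3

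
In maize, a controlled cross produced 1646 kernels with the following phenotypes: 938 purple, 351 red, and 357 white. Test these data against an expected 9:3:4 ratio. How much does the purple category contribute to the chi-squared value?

0.159

Total ratio parts = 16. Expected numbers out of 1646:
  purple: 1646 × 9/16 = 925.875
  red: 1646 × 3/16 = 308.625
  white: 1646 × 4/16 = 411.5
Contribution of purple: (938 − 925.875)² / 925.875 = 0.1588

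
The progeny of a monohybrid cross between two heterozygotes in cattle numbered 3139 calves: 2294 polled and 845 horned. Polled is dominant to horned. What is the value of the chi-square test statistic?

6.168

For a monohybrid cross between heterozygotes with complete dominance, the expected phenotypic ratio is 3:1.
Total ratio parts = 4. Expected numbers out of 3139:
  polled: 3139 × 3/4 = 2354.25
  horned: 3139 × 1/4 = 784.75
χ² = Σ (O − E)² / E
  polled: (2294 − 2354.25)² / 2354.25 = 1.5419
  horned: (845 − 784.75)² / 784.75 = 4.6258
χ² = 1.5419 + 4.6258 = 6.1677 ≈ 6.168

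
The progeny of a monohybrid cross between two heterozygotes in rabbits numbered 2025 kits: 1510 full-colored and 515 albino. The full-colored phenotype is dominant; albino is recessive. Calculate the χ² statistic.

For a monohybrid cross between heterozygotes with complete dominance, the expected phenotypic ratio is 3:1.
Total ratio parts = 4. Expected numbers out of 2025:
  full-colored: 2025 × 3/4 = 1518.75
  albino: 2025 × 1/4 = 506.25
χ² = Σ (O − E)² / E
  full-colored: (1510 − 1518.75)² / 1518.75 = 0.0504
  albino: (515 − 506.25)² / 506.25 = 0.1512
χ² = 0.0504 + 0.1512 = 0.2016 ≈ 0.202

0.202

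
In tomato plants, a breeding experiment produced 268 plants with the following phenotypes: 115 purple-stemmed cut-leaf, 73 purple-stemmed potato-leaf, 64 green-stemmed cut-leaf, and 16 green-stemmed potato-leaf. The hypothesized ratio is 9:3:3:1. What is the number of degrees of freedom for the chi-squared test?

A goodness-of-fit test with 4 phenotype classes has df = 4 − 1 = 3.

3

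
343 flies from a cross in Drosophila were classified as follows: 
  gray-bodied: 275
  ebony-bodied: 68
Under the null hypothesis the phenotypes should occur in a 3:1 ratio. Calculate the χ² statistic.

Expected counts for N = 343 under a 3:1 ratio (total parts = 4):
  gray-bodied: 343 × 3/4 = 257.25
  ebony-bodied: 343 × 1/4 = 85.75
χ² = Σ (O − E)² / E
  gray-bodied: (275 − 257.25)² / 257.25 = 1.2247
  ebony-bodied: (68 − 85.75)² / 85.75 = 3.6742
χ² = 1.2247 + 3.6742 = 4.8989 ≈ 4.899

4.899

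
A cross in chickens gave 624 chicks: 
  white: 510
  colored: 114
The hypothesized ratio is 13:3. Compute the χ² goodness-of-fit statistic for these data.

Under the 13:3 hypothesis (Σ ratio = 16, N = 624):
  white: 624 × 13/16 = 507
  colored: 624 × 3/16 = 117
χ² = Σ (O − E)² / E
  white: (510 − 507)² / 507 = 0.0178
  colored: (114 − 117)² / 117 = 0.0769
χ² = 0.0178 + 0.0769 = 0.0947 ≈ 0.095

0.095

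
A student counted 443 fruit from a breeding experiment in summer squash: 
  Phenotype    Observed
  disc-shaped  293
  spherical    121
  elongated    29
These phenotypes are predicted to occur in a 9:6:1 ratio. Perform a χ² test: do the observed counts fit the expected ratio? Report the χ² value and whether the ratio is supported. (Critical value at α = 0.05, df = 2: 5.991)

20.023; not consistent

Total ratio parts = 16. Expected numbers out of 443:
  disc-shaped: 443 × 9/16 = 249.1875
  spherical: 443 × 6/16 = 166.125
  elongated: 443 × 1/16 = 27.6875
χ² = Σ (O − E)² / E
  disc-shaped: (293 − 249.1875)² / 249.1875 = 7.7032
  spherical: (121 − 166.125)² / 166.125 = 12.2574
  elongated: (29 − 27.6875)² / 27.6875 = 0.0622
χ² = 7.7032 + 12.2574 + 0.0622 = 20.0228 ≈ 20.023
Degrees of freedom = 3 − 1 = 2; critical value at α = 0.05 is 5.991.
Since 20.023 > 5.991, we reject the null hypothesis — the data do not fit the 9:6:1 ratio.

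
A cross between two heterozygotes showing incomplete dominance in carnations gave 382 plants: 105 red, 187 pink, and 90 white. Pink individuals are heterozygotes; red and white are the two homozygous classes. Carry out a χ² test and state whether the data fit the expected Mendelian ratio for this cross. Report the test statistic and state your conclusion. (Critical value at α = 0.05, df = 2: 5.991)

1.346; consistent

With incomplete dominance, a heterozygote × heterozygote cross gives a 1:2:1 phenotypic ratio.
Expected counts for N = 382 under a 1:2:1 ratio (total parts = 4):
  red: 382 × 1/4 = 95.5
  pink: 382 × 2/4 = 191
  white: 382 × 1/4 = 95.5
χ² = Σ (O − E)² / E
  red: (105 − 95.5)² / 95.5 = 0.9450
  pink: (187 − 191)² / 191 = 0.0838
  white: (90 − 95.5)² / 95.5 = 0.3168
χ² = 0.9450 + 0.0838 + 0.3168 = 1.3456 ≈ 1.346
Degrees of freedom = 3 − 1 = 2; critical value at α = 0.05 is 5.991.
Since 1.346 < 5.991, we fail to reject the null hypothesis — the data are consistent with the 1:2:1 ratio.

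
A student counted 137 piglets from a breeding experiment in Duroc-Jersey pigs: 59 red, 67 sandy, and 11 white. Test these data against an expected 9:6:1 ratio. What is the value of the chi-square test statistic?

9.680

Expected counts for N = 137 under a 9:6:1 ratio (total parts = 16):
  red: 137 × 9/16 = 77.0625
  sandy: 137 × 6/16 = 51.375
  white: 137 × 1/16 = 8.5625
χ² = Σ (O − E)² / E
  red: (59 − 77.0625)² / 77.0625 = 4.2336
  sandy: (67 − 51.375)² / 51.375 = 4.7521
  white: (11 − 8.5625)² / 8.5625 = 0.6939
χ² = 4.2336 + 4.7521 + 0.6939 = 9.6796 ≈ 9.680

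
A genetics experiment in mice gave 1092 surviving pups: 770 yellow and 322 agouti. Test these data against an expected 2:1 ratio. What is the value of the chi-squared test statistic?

7.269

Under the 2:1 hypothesis (Σ ratio = 3, N = 1092):
  yellow: 1092 × 2/3 = 728
  agouti: 1092 × 1/3 = 364
χ² = Σ (O − E)² / E
  yellow: (770 − 728)² / 728 = 2.4231
  agouti: (322 − 364)² / 364 = 4.8462
χ² = 2.4231 + 4.8462 = 7.2693 ≈ 7.269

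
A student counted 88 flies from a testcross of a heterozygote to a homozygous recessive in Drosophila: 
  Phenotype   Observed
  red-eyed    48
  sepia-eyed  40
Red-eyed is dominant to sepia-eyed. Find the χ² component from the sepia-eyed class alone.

A testcross of a heterozygote (Aa × aa) gives a 1:1 phenotypic ratio.
Total ratio parts = 2. Expected numbers out of 88:
  red-eyed: 88 × 1/2 = 44
  sepia-eyed: 88 × 1/2 = 44
Contribution of sepia-eyed: (40 − 44)² / 44 = 0.3636

0.364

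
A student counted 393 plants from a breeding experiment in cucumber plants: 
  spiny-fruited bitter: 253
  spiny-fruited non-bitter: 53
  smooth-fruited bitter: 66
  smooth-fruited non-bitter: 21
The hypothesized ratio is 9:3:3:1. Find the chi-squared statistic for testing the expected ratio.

11.741

Expected counts for N = 393 under a 9:3:3:1 ratio (total parts = 16):
  spiny-fruited bitter: 393 × 9/16 = 221.0625
  spiny-fruited non-bitter: 393 × 3/16 = 73.6875
  smooth-fruited bitter: 393 × 3/16 = 73.6875
  smooth-fruited non-bitter: 393 × 1/16 = 24.5625
χ² = Σ (O − E)² / E
  spiny-fruited bitter: (253 − 221.0625)² / 221.0625 = 4.6141
  spiny-fruited non-bitter: (53 − 73.6875)² / 73.6875 = 5.8079
  smooth-fruited bitter: (66 − 73.6875)² / 73.6875 = 0.8020
  smooth-fruited non-bitter: (21 − 24.5625)² / 24.5625 = 0.5167
χ² = 4.6141 + 5.8079 + 0.8020 + 0.5167 = 11.7407 ≈ 11.741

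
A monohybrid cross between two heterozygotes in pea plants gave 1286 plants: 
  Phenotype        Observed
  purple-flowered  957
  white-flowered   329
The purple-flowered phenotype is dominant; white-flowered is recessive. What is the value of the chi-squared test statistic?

0.233

For a monohybrid cross between heterozygotes with complete dominance, the expected phenotypic ratio is 3:1.
Expected counts for N = 1286 under a 3:1 ratio (total parts = 4):
  purple-flowered: 1286 × 3/4 = 964.5
  white-flowered: 1286 × 1/4 = 321.5
χ² = Σ (O − E)² / E
  purple-flowered: (957 − 964.5)² / 964.5 = 0.0583
  white-flowered: (329 − 321.5)² / 321.5 = 0.1750
χ² = 0.0583 + 0.1750 = 0.2333 ≈ 0.233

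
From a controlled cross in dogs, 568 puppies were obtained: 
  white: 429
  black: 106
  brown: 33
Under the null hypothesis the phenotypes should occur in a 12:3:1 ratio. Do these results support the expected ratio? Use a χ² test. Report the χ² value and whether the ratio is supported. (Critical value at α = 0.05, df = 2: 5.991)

Under the 12:3:1 hypothesis (Σ ratio = 16, N = 568):
  white: 568 × 12/16 = 426
  black: 568 × 3/16 = 106.5
  brown: 568 × 1/16 = 35.5
χ² = Σ (O − E)² / E
  white: (429 − 426)² / 426 = 0.0211
  black: (106 − 106.5)² / 106.5 = 0.0023
  brown: (33 − 35.5)² / 35.5 = 0.1761
χ² = 0.0211 + 0.0023 + 0.1761 = 0.1995 ≈ 0.200
Degrees of freedom = 3 − 1 = 2; critical value at α = 0.05 is 5.991.
Since 0.200 < 5.991, we fail to reject the null hypothesis — the data are consistent with the 12:3:1 ratio.

0.200; consistent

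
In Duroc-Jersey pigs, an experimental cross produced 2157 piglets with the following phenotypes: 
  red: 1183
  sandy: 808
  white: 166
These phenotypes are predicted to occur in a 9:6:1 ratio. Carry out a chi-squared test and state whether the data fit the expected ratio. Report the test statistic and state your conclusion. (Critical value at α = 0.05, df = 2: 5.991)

7.973; not consistent

Expected counts for N = 2157 under a 9:6:1 ratio (total parts = 16):
  red: 2157 × 9/16 = 1213.3125
  sandy: 2157 × 6/16 = 808.875
  white: 2157 × 1/16 = 134.8125
χ² = Σ (O − E)² / E
  red: (1183 − 1213.3125)² / 1213.3125 = 0.7573
  sandy: (808 − 808.875)² / 808.875 = 0.0009
  white: (166 − 134.8125)² / 134.8125 = 7.2149
χ² = 0.7573 + 0.0009 + 7.2149 = 7.9731 ≈ 7.973
Degrees of freedom = 3 − 1 = 2; critical value at α = 0.05 is 5.991.
Since 7.973 > 5.991, we reject the null hypothesis — the data do not fit the 9:6:1 ratio.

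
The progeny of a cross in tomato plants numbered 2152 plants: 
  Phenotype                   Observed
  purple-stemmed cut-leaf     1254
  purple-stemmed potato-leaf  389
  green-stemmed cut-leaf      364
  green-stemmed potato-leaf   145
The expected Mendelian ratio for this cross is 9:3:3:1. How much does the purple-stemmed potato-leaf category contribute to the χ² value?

0.521

Total ratio parts = 16. Expected numbers out of 2152:
  purple-stemmed cut-leaf: 2152 × 9/16 = 1210.5
  purple-stemmed potato-leaf: 2152 × 3/16 = 403.5
  green-stemmed cut-leaf: 2152 × 3/16 = 403.5
  green-stemmed potato-leaf: 2152 × 1/16 = 134.5
Contribution of purple-stemmed potato-leaf: (389 − 403.5)² / 403.5 = 0.5211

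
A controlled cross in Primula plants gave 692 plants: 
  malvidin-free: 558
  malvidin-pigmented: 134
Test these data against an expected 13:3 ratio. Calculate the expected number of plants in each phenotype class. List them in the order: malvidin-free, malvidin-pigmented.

Total ratio parts = 16. Expected numbers out of 692:
  malvidin-free: 692 × 13/16 = 562.25
  malvidin-pigmented: 692 × 3/16 = 129.75

562.25, 129.75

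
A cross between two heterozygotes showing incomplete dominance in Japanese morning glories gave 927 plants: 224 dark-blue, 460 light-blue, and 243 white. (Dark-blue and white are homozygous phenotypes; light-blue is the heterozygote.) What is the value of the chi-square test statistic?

With incomplete dominance, a heterozygote × heterozygote cross gives a 1:2:1 phenotypic ratio.
Total ratio parts = 4. Expected numbers out of 927:
  dark-blue: 927 × 1/4 = 231.75
  light-blue: 927 × 2/4 = 463.5
  white: 927 × 1/4 = 231.75
χ² = Σ (O − E)² / E
  dark-blue: (224 − 231.75)² / 231.75 = 0.2592
  light-blue: (460 − 463.5)² / 463.5 = 0.0264
  white: (243 − 231.75)² / 231.75 = 0.5461
χ² = 0.2592 + 0.0264 + 0.5461 = 0.8317 ≈ 0.832

0.832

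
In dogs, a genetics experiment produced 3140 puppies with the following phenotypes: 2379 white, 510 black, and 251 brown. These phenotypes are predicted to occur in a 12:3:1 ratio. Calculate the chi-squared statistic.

26.052

The 12:3:1 ratio has 16 parts, so with N = 3140 the expected counts are:
  white: 3140 × 12/16 = 2355
  black: 3140 × 3/16 = 588.75
  brown: 3140 × 1/16 = 196.25
χ² = Σ (O − E)² / E
  white: (2379 − 2355)² / 2355 = 0.2446
  black: (510 − 588.75)² / 588.75 = 10.5334
  brown: (251 − 196.25)² / 196.25 = 15.2742
χ² = 0.2446 + 10.5334 + 15.2742 = 26.0522 ≈ 26.052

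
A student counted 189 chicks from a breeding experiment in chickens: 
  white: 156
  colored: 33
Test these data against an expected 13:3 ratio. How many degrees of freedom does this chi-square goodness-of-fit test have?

A goodness-of-fit test with 2 phenotype classes has df = 2 − 1 = 1.

1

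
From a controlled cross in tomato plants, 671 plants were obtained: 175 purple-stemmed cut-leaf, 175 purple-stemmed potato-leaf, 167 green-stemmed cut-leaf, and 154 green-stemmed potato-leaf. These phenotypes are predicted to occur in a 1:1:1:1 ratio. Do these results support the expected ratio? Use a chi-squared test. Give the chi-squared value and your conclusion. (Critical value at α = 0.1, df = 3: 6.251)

The 1:1:1:1 ratio has 4 parts, so with N = 671 the expected counts are:
  purple-stemmed cut-leaf: 671 × 1/4 = 167.75
  purple-stemmed potato-leaf: 671 × 1/4 = 167.75
  green-stemmed cut-leaf: 671 × 1/4 = 167.75
  green-stemmed potato-leaf: 671 × 1/4 = 167.75
χ² = Σ (O − E)² / E
  purple-stemmed cut-leaf: (175 − 167.75)² / 167.75 = 0.3133
  purple-stemmed potato-leaf: (175 − 167.75)² / 167.75 = 0.3133
  green-stemmed cut-leaf: (167 − 167.75)² / 167.75 = 0.0034
  green-stemmed potato-leaf: (154 − 167.75)² / 167.75 = 1.1270
χ² = 0.3133 + 0.3133 + 0.0034 + 1.1270 = 1.757
Degrees of freedom = 4 − 1 = 3; critical value at α = 0.1 is 6.251.
Since 1.757 < 6.251, we fail to reject the null hypothesis — the data are consistent with the 1:1:1:1 ratio.

1.757; consistent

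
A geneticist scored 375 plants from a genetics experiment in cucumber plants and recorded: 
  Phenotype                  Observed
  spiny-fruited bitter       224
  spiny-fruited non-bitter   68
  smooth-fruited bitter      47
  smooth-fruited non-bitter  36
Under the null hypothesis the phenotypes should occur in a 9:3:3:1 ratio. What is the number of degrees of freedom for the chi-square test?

A goodness-of-fit test with 4 phenotype classes has df = 4 − 1 = 3.

3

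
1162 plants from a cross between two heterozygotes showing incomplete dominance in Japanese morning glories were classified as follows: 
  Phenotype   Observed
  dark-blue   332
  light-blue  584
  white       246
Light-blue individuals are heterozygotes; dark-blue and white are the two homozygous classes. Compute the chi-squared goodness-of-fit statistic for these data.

With incomplete dominance, a heterozygote × heterozygote cross gives a 1:2:1 phenotypic ratio.
Under the 1:2:1 hypothesis (Σ ratio = 4, N = 1162):
  dark-blue: 1162 × 1/4 = 290.5
  light-blue: 1162 × 2/4 = 581
  white: 1162 × 1/4 = 290.5
χ² = Σ (O − E)² / E
  dark-blue: (332 − 290.5)² / 290.5 = 5.9286
  light-blue: (584 − 581)² / 581 = 0.0155
  white: (246 − 290.5)² / 290.5 = 6.8167
χ² = 5.9286 + 0.0155 + 6.8167 = 12.7608 ≈ 12.761

12.761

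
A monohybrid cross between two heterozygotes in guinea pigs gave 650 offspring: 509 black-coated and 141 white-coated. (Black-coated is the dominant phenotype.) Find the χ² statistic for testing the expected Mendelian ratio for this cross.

For a monohybrid cross between heterozygotes with complete dominance, the expected phenotypic ratio is 3:1.
The 3:1 ratio has 4 parts, so with N = 650 the expected counts are:
  black-coated: 650 × 3/4 = 487.5
  white-coated: 650 × 1/4 = 162.5
χ² = Σ (O − E)² / E
  black-coated: (509 − 487.5)² / 487.5 = 0.9482
  white-coated: (141 − 162.5)² / 162.5 = 2.8446
χ² = 0.9482 + 2.8446 = 3.7928 ≈ 3.793

3.793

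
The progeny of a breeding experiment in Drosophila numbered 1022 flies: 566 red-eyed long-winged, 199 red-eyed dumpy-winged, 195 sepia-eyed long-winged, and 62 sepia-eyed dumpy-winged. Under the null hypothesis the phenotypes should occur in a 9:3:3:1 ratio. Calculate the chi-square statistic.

Expected counts for N = 1022 under a 9:3:3:1 ratio (total parts = 16):
  red-eyed long-winged: 1022 × 9/16 = 574.875
  red-eyed dumpy-winged: 1022 × 3/16 = 191.625
  sepia-eyed long-winged: 1022 × 3/16 = 191.625
  sepia-eyed dumpy-winged: 1022 × 1/16 = 63.875
χ² = Σ (O − E)² / E
  red-eyed long-winged: (566 − 574.875)² / 574.875 = 0.1370
  red-eyed dumpy-winged: (199 − 191.625)² / 191.625 = 0.2838
  sepia-eyed long-winged: (195 − 191.625)² / 191.625 = 0.0594
  sepia-eyed dumpy-winged: (62 − 63.875)² / 63.875 = 0.0550
χ² = 0.1370 + 0.2838 + 0.0594 + 0.0550 = 0.5352 ≈ 0.535

0.535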